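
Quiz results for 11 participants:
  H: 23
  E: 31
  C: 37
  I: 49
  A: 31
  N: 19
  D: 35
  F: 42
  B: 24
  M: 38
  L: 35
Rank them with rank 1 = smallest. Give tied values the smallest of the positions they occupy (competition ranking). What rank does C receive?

8

Sorted (ascending): 19, 23, 24, 31, 31, 35, 35, 37, 38, 42, 49
The 2 values of 31 occupy positions 4–5 → each gets rank 4.
The 2 values of 35 occupy positions 6–7 → each gets rank 6.
C has value 37 → rank 8.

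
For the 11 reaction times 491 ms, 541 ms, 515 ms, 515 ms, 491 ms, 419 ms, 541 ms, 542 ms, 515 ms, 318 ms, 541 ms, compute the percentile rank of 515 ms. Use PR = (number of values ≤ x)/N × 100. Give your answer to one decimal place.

63.6

N = 11.
Strictly below 515: 4. Equal to 515: 3.
PR = 7/11 × 100 = 63.6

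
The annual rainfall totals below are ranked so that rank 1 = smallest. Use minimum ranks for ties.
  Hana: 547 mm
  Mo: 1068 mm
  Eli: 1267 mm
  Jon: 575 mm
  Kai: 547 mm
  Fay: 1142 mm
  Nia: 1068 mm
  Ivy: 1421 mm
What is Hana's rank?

1

Sorted (ascending): 547, 547, 575, 1068, 1068, 1142, 1267, 1421
The 2 values of 547 occupy positions 1–2 → each gets rank 1.
The 2 values of 1068 occupy positions 4–5 → each gets rank 4.
Hana has value 547 mm → rank 1.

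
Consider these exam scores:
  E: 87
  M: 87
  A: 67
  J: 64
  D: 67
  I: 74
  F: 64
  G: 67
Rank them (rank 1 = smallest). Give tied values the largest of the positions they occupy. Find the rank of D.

Sorted (ascending): 64, 64, 67, 67, 67, 74, 87, 87
The 2 values of 64 occupy positions 1–2 → each gets rank 2.
The 3 values of 67 occupy positions 3–5 → each gets rank 5.
The 2 values of 87 occupy positions 7–8 → each gets rank 8.
D has value 67 → rank 5.

5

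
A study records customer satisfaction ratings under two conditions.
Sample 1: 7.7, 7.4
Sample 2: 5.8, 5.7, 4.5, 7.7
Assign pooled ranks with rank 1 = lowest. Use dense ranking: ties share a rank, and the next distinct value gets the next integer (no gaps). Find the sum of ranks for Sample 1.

9

Sorted (ascending): 4.5, 5.7, 5.8, 7.4, 7.7, 7.7
The 2 values of 7.7 share dense rank 5.
Remaining distinct values take the next consecutive integers.
Sample 1 values → pooled ranks: 7.7→5, 7.4→4
Rank sum = 5 + 4 = 9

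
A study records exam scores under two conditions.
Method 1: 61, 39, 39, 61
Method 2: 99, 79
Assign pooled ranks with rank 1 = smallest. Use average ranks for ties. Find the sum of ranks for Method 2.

Sorted (ascending): 39, 39, 61, 61, 79, 99
The 2 values of 39 occupy positions 1–2 → average rank (1+2)/2 = 1.5.
The 2 values of 61 occupy positions 3–4 → average rank (3+4)/2 = 3.5.
Method 2 values → pooled ranks: 99→6, 79→5
Rank sum = 6 + 5 = 11

11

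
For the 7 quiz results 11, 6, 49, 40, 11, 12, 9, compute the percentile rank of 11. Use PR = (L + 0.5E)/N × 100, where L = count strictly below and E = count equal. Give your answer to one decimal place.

N = 7.
Strictly below 11: 2. Equal to 11: 2.
PR = (2 + 0.5·2)/7 × 100 = 42.9

42.9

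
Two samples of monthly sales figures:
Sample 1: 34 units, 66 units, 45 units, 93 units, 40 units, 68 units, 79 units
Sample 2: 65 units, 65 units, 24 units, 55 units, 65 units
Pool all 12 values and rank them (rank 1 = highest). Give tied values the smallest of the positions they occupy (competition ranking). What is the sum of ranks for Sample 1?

Sorted (descending): 93, 79, 68, 66, 65, 65, 65, 55, 45, 40, 34, 24
The 3 values of 65 occupy positions 5–7 → each gets rank 5.
Sample 1 values → pooled ranks: 34→11, 66→4, 45→9, 93→1, 40→10, 68→3, 79→2
Rank sum = 11 + 4 + 9 + 1 + 10 + 3 + 2 = 40

40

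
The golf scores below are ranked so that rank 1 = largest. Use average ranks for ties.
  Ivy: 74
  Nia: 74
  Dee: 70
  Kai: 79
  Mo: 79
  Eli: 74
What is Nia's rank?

4

Sorted (descending): 79, 79, 74, 74, 74, 70
The 2 values of 79 occupy positions 1–2 → average rank (1+2)/2 = 1.5.
The 3 values of 74 occupy positions 3–5 → average rank 4.
Nia has value 74 → rank 4.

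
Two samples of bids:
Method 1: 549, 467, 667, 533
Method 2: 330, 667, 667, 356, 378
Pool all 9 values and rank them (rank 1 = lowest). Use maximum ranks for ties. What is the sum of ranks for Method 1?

24

Sorted (ascending): 330, 356, 378, 467, 533, 549, 667, 667, 667
The 3 values of 667 occupy positions 7–9 → each gets rank 9.
Method 1 values → pooled ranks: 549→6, 467→4, 667→9, 533→5
Rank sum = 6 + 4 + 9 + 5 = 24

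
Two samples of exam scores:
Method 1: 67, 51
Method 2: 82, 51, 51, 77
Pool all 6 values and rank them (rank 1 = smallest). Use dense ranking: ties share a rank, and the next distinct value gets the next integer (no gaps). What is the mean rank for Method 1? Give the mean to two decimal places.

Sorted (ascending): 51, 51, 51, 67, 77, 82
The 3 values of 51 share dense rank 1.
Remaining distinct values take the next consecutive integers.
Method 1 values → pooled ranks: 67→2, 51→1
Mean rank = (2 + 1) / 2 = 1.50

1.50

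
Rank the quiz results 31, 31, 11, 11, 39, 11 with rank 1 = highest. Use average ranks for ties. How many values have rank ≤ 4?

Sorted (descending): 39, 31, 31, 11, 11, 11
The 2 values of 31 occupy positions 2–3 → average rank (2+3)/2 = 2.5.
The 3 values of 11 occupy positions 4–6 → average rank 5.
Ranks ≤ 4: {1, 2.5, 2.5} → 3 values.

3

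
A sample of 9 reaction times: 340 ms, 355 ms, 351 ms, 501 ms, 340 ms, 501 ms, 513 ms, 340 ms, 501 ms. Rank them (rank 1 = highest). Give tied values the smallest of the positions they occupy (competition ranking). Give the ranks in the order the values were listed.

Sorted (descending): 513, 501, 501, 501, 355, 351, 340, 340, 340
The 3 values of 501 occupy positions 2–4 → each gets rank 2.
The 3 values of 340 occupy positions 7–9 → each gets rank 7.

7, 5, 6, 2, 7, 2, 1, 7, 2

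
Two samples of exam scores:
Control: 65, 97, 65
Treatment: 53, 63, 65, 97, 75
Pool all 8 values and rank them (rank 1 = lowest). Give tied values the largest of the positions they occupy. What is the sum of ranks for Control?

Sorted (ascending): 53, 63, 65, 65, 65, 75, 97, 97
The 3 values of 65 occupy positions 3–5 → each gets rank 5.
The 2 values of 97 occupy positions 7–8 → each gets rank 8.
Control values → pooled ranks: 65→5, 97→8, 65→5
Rank sum = 5 + 8 + 5 = 18

18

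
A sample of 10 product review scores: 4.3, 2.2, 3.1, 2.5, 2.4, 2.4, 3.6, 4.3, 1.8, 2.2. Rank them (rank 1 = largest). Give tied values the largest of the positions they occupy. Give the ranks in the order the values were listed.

2, 9, 4, 5, 7, 7, 3, 2, 10, 9

Sorted (descending): 4.3, 4.3, 3.6, 3.1, 2.5, 2.4, 2.4, 2.2, 2.2, 1.8
The 2 values of 4.3 occupy positions 1–2 → each gets rank 2.
The 2 values of 2.4 occupy positions 6–7 → each gets rank 7.
The 2 values of 2.2 occupy positions 8–9 → each gets rank 9.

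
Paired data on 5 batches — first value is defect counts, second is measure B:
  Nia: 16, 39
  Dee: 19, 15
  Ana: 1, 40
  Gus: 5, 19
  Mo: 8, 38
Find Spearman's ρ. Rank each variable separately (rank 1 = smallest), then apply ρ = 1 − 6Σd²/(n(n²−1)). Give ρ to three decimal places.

Ranks of variable 1: 4, 5, 1, 2, 3
Ranks of variable 2: 4, 1, 5, 2, 3
d = r₁ − r₂: 0, 4, -4, 0, 0
d²: 0, 16, 16, 0, 0; Σd² = 32
ρ = 1 − 6·32/(5·24) = 1 − 192/120 = -0.600

-0.600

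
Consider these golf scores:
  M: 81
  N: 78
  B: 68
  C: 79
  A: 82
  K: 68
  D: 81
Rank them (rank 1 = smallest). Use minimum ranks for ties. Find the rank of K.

1

Sorted (ascending): 68, 68, 78, 79, 81, 81, 82
The 2 values of 68 occupy positions 1–2 → each gets rank 1.
The 2 values of 81 occupy positions 5–6 → each gets rank 5.
K has value 68 → rank 1.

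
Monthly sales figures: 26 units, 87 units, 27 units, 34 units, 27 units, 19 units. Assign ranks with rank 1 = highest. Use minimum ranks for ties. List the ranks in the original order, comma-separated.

Sorted (descending): 87, 34, 27, 27, 26, 19
The 2 values of 27 occupy positions 3–4 → each gets rank 3.

5, 1, 3, 2, 3, 6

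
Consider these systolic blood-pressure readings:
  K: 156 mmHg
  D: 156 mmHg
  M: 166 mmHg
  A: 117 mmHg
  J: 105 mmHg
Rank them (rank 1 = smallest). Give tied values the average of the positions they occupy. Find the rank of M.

5

Sorted (ascending): 105, 117, 156, 156, 166
The 2 values of 156 occupy positions 3–4 → average rank (3+4)/2 = 3.5.
M has value 166 mmHg → rank 5.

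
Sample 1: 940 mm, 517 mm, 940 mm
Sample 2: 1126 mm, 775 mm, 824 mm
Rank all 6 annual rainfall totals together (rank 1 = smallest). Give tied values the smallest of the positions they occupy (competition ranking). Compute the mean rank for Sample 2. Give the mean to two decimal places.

3.67

Sorted (ascending): 517, 775, 824, 940, 940, 1126
The 2 values of 940 occupy positions 4–5 → each gets rank 4.
Sample 2 values → pooled ranks: 1126→6, 775→2, 824→3
Mean rank = (6 + 2 + 3) / 3 = 3.67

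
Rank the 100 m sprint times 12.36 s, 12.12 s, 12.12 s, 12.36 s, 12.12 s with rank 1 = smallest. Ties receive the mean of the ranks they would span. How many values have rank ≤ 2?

3

Sorted (ascending): 12.12, 12.12, 12.12, 12.36, 12.36
The 3 values of 12.12 occupy positions 1–3 → average rank 2.
The 2 values of 12.36 occupy positions 4–5 → average rank (4+5)/2 = 4.5.
Ranks ≤ 2: {2, 2, 2} → 3 values.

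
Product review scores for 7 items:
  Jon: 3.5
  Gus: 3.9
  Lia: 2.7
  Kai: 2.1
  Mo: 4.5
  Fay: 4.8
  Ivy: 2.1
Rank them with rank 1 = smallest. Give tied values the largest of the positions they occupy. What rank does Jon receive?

Sorted (ascending): 2.1, 2.1, 2.7, 3.5, 3.9, 4.5, 4.8
The 2 values of 2.1 occupy positions 1–2 → each gets rank 2.
Jon has value 3.5 → rank 4.

4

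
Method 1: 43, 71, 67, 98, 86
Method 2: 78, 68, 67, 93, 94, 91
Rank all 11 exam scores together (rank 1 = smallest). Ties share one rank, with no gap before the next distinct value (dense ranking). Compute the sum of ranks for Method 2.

34

Sorted (ascending): 43, 67, 67, 68, 71, 78, 86, 91, 93, 94, 98
The 2 values of 67 share dense rank 2.
Remaining distinct values take the next consecutive integers.
Method 2 values → pooled ranks: 78→5, 68→3, 67→2, 93→8, 94→9, 91→7
Rank sum = 5 + 3 + 2 + 8 + 9 + 7 = 34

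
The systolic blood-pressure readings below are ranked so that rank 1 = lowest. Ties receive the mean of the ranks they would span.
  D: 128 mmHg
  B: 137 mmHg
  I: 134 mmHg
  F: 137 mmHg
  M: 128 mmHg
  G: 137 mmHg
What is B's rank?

5

Sorted (ascending): 128, 128, 134, 137, 137, 137
The 2 values of 128 occupy positions 1–2 → average rank (1+2)/2 = 1.5.
The 3 values of 137 occupy positions 4–6 → average rank 5.
B has value 137 mmHg → rank 5.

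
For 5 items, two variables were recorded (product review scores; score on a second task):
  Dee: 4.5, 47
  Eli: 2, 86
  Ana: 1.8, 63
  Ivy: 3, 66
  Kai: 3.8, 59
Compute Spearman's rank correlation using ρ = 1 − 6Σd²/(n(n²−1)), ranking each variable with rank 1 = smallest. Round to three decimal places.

-0.700

Ranks of variable 1: 5, 2, 1, 3, 4
Ranks of variable 2: 1, 5, 3, 4, 2
d = r₁ − r₂: 4, -3, -2, -1, 2
d²: 16, 9, 4, 1, 4; Σd² = 34
ρ = 1 − 6·34/(5·24) = 1 − 204/120 = -0.700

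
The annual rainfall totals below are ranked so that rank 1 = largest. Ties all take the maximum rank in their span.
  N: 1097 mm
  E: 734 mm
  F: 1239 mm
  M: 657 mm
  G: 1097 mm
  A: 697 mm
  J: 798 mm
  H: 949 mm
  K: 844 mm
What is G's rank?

3

Sorted (descending): 1239, 1097, 1097, 949, 844, 798, 734, 697, 657
The 2 values of 1097 occupy positions 2–3 → each gets rank 3.
G has value 1097 mm → rank 3.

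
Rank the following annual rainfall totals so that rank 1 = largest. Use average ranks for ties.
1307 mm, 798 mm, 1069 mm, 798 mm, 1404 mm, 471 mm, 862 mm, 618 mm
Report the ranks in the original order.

2, 5.5, 3, 5.5, 1, 8, 4, 7

Sorted (descending): 1404, 1307, 1069, 862, 798, 798, 618, 471
The 2 values of 798 occupy positions 5–6 → average rank (5+6)/2 = 5.5.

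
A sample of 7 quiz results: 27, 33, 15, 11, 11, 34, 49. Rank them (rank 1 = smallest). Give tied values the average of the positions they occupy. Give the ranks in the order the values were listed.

Sorted (ascending): 11, 11, 15, 27, 33, 34, 49
The 2 values of 11 occupy positions 1–2 → average rank (1+2)/2 = 1.5.

4, 5, 3, 1.5, 1.5, 6, 7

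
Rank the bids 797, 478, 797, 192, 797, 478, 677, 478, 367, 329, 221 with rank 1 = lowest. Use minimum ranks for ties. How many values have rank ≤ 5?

Sorted (ascending): 192, 221, 329, 367, 478, 478, 478, 677, 797, 797, 797
The 3 values of 478 occupy positions 5–7 → each gets rank 5.
The 3 values of 797 occupy positions 9–11 → each gets rank 9.
Ranks ≤ 5: {1, 2, 3, 4, 5, 5, 5} → 7 values.

7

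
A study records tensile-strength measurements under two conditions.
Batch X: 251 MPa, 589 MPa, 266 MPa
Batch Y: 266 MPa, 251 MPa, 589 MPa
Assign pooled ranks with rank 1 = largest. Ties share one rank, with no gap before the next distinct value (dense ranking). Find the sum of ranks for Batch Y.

Sorted (descending): 589, 589, 266, 266, 251, 251
The 2 values of 589 share dense rank 1.
The 2 values of 266 share dense rank 2.
The 2 values of 251 share dense rank 3.
Batch Y values → pooled ranks: 266→2, 251→3, 589→1
Rank sum = 2 + 3 + 1 = 6

6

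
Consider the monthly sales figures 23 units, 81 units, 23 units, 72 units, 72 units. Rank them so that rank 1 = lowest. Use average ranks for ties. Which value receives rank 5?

Sorted (ascending): 23, 23, 72, 72, 81
The 2 values of 23 occupy positions 1–2 → average rank (1+2)/2 = 1.5.
The 2 values of 72 occupy positions 3–4 → average rank (3+4)/2 = 3.5.
Rank 5 → value 81.

81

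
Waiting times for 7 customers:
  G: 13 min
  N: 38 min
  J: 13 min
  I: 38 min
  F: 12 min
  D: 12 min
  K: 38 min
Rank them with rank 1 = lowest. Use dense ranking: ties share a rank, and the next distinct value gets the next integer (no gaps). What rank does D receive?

Sorted (ascending): 12, 12, 13, 13, 38, 38, 38
The 2 values of 12 share dense rank 1.
The 2 values of 13 share dense rank 2.
The 3 values of 38 share dense rank 3.
D has value 12 min → rank 1.

1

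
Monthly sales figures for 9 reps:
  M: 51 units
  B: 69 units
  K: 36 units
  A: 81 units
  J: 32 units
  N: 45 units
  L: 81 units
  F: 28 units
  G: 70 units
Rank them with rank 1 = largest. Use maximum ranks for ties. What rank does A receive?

Sorted (descending): 81, 81, 70, 69, 51, 45, 36, 32, 28
The 2 values of 81 occupy positions 1–2 → each gets rank 2.
A has value 81 units → rank 2.

2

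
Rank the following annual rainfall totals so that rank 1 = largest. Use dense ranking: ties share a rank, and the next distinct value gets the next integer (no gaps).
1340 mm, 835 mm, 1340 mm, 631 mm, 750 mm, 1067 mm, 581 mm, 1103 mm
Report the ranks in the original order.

1, 4, 1, 6, 5, 3, 7, 2

Sorted (descending): 1340, 1340, 1103, 1067, 835, 750, 631, 581
The 2 values of 1340 share dense rank 1.
Remaining distinct values take the next consecutive integers.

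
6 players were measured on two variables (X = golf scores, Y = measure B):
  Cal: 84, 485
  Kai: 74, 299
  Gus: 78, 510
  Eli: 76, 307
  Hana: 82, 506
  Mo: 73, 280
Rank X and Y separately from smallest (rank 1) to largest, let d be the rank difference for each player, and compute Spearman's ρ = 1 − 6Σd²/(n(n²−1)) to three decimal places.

0.771

Ranks of variable 1: 6, 2, 4, 3, 5, 1
Ranks of variable 2: 4, 2, 6, 3, 5, 1
d = r₁ − r₂: 2, 0, -2, 0, 0, 0
d²: 4, 0, 4, 0, 0, 0; Σd² = 8
ρ = 1 − 6·8/(6·35) = 1 − 48/210 = 0.771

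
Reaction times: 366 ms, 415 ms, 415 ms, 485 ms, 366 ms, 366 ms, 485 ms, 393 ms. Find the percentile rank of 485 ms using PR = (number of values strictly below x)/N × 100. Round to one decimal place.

75.0

N = 8.
Strictly below 485: 6. Equal to 485: 2.
PR = 6/8 × 100 = 75.0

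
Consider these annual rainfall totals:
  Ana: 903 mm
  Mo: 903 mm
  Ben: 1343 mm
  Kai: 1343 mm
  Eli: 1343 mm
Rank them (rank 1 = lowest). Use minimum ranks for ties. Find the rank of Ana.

1

Sorted (ascending): 903, 903, 1343, 1343, 1343
The 2 values of 903 occupy positions 1–2 → each gets rank 1.
The 3 values of 1343 occupy positions 3–5 → each gets rank 3.
Ana has value 903 mm → rank 1.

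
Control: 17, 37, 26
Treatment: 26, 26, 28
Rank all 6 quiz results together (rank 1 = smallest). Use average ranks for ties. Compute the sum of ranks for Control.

10

Sorted (ascending): 17, 26, 26, 26, 28, 37
The 3 values of 26 occupy positions 2–4 → average rank 3.
Control values → pooled ranks: 17→1, 37→6, 26→3
Rank sum = 1 + 6 + 3 = 10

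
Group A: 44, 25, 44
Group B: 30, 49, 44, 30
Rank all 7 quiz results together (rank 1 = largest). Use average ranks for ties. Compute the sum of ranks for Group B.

Sorted (descending): 49, 44, 44, 44, 30, 30, 25
The 3 values of 44 occupy positions 2–4 → average rank 3.
The 2 values of 30 occupy positions 5–6 → average rank (5+6)/2 = 5.5.
Group B values → pooled ranks: 30→5.5, 49→1, 44→3, 30→5.5
Rank sum = 5.5 + 1 + 3 + 5.5 = 15

15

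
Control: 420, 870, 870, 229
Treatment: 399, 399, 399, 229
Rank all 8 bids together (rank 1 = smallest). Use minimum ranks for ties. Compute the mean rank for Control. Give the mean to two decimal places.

5.25

Sorted (ascending): 229, 229, 399, 399, 399, 420, 870, 870
The 2 values of 229 occupy positions 1–2 → each gets rank 1.
The 3 values of 399 occupy positions 3–5 → each gets rank 3.
The 2 values of 870 occupy positions 7–8 → each gets rank 7.
Control values → pooled ranks: 420→6, 870→7, 870→7, 229→1
Mean rank = (6 + 7 + 7 + 1) / 4 = 5.25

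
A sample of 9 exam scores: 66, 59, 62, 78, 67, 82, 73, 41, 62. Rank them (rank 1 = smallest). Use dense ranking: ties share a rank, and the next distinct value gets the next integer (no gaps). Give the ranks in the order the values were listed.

Sorted (ascending): 41, 59, 62, 62, 66, 67, 73, 78, 82
The 2 values of 62 share dense rank 3.
Remaining distinct values take the next consecutive integers.

4, 2, 3, 7, 5, 8, 6, 1, 3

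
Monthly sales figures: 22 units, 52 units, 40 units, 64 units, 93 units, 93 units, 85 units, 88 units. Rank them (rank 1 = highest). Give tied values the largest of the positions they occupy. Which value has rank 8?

Sorted (descending): 93, 93, 88, 85, 64, 52, 40, 22
The 2 values of 93 occupy positions 1–2 → each gets rank 2.
Rank 8 → value 22.

22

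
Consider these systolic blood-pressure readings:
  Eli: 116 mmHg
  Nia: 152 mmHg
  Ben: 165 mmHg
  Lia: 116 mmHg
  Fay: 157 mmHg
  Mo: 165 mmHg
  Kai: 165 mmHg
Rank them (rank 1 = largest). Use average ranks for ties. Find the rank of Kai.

2

Sorted (descending): 165, 165, 165, 157, 152, 116, 116
The 3 values of 165 occupy positions 1–3 → average rank 2.
The 2 values of 116 occupy positions 6–7 → average rank (6+7)/2 = 6.5.
Kai has value 165 mmHg → rank 2.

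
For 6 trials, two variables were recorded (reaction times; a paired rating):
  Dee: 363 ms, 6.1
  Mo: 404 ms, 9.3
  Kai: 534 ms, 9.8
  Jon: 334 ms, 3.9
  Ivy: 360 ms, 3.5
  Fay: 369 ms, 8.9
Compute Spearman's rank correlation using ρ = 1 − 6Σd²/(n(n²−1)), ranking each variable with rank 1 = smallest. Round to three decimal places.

0.943

Ranks of variable 1: 3, 5, 6, 1, 2, 4
Ranks of variable 2: 3, 5, 6, 2, 1, 4
d = r₁ − r₂: 0, 0, 0, -1, 1, 0
d²: 0, 0, 0, 1, 1, 0; Σd² = 2
ρ = 1 − 6·2/(6·35) = 1 − 12/210 = 0.943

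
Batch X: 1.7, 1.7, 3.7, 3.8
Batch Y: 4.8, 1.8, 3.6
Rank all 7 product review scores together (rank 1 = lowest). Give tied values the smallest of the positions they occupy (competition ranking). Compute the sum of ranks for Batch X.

13

Sorted (ascending): 1.7, 1.7, 1.8, 3.6, 3.7, 3.8, 4.8
The 2 values of 1.7 occupy positions 1–2 → each gets rank 1.
Batch X values → pooled ranks: 1.7→1, 1.7→1, 3.7→5, 3.8→6
Rank sum = 1 + 1 + 5 + 6 = 13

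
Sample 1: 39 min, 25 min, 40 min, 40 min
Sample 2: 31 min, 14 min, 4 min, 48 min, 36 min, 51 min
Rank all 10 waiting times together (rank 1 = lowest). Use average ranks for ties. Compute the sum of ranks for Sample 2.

Sorted (ascending): 4, 14, 25, 31, 36, 39, 40, 40, 48, 51
The 2 values of 40 occupy positions 7–8 → average rank (7+8)/2 = 7.5.
Sample 2 values → pooled ranks: 31→4, 14→2, 4→1, 48→9, 36→5, 51→10
Rank sum = 4 + 2 + 1 + 9 + 5 + 10 = 31

31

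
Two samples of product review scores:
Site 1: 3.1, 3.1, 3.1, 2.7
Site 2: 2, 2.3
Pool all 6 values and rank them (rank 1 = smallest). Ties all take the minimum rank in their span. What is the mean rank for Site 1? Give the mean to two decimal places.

3.75

Sorted (ascending): 2, 2.3, 2.7, 3.1, 3.1, 3.1
The 3 values of 3.1 occupy positions 4–6 → each gets rank 4.
Site 1 values → pooled ranks: 3.1→4, 3.1→4, 3.1→4, 2.7→3
Mean rank = (4 + 4 + 4 + 3) / 4 = 3.75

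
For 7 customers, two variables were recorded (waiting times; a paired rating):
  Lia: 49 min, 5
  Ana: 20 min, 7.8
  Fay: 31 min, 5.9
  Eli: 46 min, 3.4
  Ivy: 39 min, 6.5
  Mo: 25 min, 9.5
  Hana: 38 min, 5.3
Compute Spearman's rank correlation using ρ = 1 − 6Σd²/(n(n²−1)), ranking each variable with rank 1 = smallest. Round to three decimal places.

-0.821

Ranks of variable 1: 7, 1, 3, 6, 5, 2, 4
Ranks of variable 2: 2, 6, 4, 1, 5, 7, 3
d = r₁ − r₂: 5, -5, -1, 5, 0, -5, 1
d²: 25, 25, 1, 25, 0, 25, 1; Σd² = 102
ρ = 1 − 6·102/(7·48) = 1 − 612/336 = -0.821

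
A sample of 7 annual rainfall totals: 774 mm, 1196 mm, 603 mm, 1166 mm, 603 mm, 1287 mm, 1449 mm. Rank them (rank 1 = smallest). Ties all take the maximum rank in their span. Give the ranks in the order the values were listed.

Sorted (ascending): 603, 603, 774, 1166, 1196, 1287, 1449
The 2 values of 603 occupy positions 1–2 → each gets rank 2.

3, 5, 2, 4, 2, 6, 7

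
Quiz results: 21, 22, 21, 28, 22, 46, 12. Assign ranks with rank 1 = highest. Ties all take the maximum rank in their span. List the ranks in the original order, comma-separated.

Sorted (descending): 46, 28, 22, 22, 21, 21, 12
The 2 values of 22 occupy positions 3–4 → each gets rank 4.
The 2 values of 21 occupy positions 5–6 → each gets rank 6.

6, 4, 6, 2, 4, 1, 7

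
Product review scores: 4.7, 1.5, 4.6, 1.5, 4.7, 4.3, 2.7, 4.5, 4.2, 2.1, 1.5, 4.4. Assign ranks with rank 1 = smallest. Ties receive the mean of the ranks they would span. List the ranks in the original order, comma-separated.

11.5, 2, 10, 2, 11.5, 7, 5, 9, 6, 4, 2, 8

Sorted (ascending): 1.5, 1.5, 1.5, 2.1, 2.7, 4.2, 4.3, 4.4, 4.5, 4.6, 4.7, 4.7
The 3 values of 1.5 occupy positions 1–3 → average rank 2.
The 2 values of 4.7 occupy positions 11–12 → average rank (11+12)/2 = 11.5.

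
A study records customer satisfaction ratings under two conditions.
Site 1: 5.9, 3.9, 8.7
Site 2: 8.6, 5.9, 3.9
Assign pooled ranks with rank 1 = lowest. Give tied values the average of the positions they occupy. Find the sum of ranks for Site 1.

Sorted (ascending): 3.9, 3.9, 5.9, 5.9, 8.6, 8.7
The 2 values of 3.9 occupy positions 1–2 → average rank (1+2)/2 = 1.5.
The 2 values of 5.9 occupy positions 3–4 → average rank (3+4)/2 = 3.5.
Site 1 values → pooled ranks: 5.9→3.5, 3.9→1.5, 8.7→6
Rank sum = 3.5 + 1.5 + 6 = 11

11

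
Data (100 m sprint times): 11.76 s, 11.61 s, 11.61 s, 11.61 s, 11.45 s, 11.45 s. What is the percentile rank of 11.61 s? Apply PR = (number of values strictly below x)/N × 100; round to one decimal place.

33.3

N = 6.
Strictly below 11.61: 2. Equal to 11.61: 3.
PR = 2/6 × 100 = 33.3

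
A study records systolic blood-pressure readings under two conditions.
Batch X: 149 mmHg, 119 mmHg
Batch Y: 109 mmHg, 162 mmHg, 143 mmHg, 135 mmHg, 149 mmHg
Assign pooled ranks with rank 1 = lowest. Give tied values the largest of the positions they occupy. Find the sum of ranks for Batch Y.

21

Sorted (ascending): 109, 119, 135, 143, 149, 149, 162
The 2 values of 149 occupy positions 5–6 → each gets rank 6.
Batch Y values → pooled ranks: 109→1, 162→7, 143→4, 135→3, 149→6
Rank sum = 1 + 7 + 4 + 3 + 6 = 21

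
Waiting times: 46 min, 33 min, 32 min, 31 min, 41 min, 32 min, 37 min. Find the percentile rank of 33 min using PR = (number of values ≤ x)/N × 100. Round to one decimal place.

57.1

N = 7.
Strictly below 33: 3. Equal to 33: 1.
PR = 4/7 × 100 = 57.1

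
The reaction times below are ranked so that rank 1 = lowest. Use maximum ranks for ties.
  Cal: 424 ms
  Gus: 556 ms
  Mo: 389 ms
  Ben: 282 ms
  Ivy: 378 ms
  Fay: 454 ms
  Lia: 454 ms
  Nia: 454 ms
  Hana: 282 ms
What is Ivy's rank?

Sorted (ascending): 282, 282, 378, 389, 424, 454, 454, 454, 556
The 2 values of 282 occupy positions 1–2 → each gets rank 2.
The 3 values of 454 occupy positions 6–8 → each gets rank 8.
Ivy has value 378 ms → rank 3.

3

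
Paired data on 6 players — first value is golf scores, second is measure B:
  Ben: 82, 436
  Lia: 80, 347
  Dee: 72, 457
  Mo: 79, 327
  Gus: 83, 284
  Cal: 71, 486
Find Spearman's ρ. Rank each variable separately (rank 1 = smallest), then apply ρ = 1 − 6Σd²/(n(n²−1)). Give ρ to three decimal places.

Ranks of variable 1: 5, 4, 2, 3, 6, 1
Ranks of variable 2: 4, 3, 5, 2, 1, 6
d = r₁ − r₂: 1, 1, -3, 1, 5, -5
d²: 1, 1, 9, 1, 25, 25; Σd² = 62
ρ = 1 − 6·62/(6·35) = 1 − 372/210 = -0.771

-0.771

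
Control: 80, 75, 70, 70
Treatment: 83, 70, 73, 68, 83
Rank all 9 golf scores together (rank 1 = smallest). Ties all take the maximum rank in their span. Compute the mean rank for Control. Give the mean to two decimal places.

5.25

Sorted (ascending): 68, 70, 70, 70, 73, 75, 80, 83, 83
The 3 values of 70 occupy positions 2–4 → each gets rank 4.
The 2 values of 83 occupy positions 8–9 → each gets rank 9.
Control values → pooled ranks: 80→7, 75→6, 70→4, 70→4
Mean rank = (7 + 6 + 4 + 4) / 4 = 5.25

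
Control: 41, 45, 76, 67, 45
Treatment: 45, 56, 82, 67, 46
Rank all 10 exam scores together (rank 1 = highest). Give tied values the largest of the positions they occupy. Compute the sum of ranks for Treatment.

25

Sorted (descending): 82, 76, 67, 67, 56, 46, 45, 45, 45, 41
The 2 values of 67 occupy positions 3–4 → each gets rank 4.
The 3 values of 45 occupy positions 7–9 → each gets rank 9.
Treatment values → pooled ranks: 45→9, 56→5, 82→1, 67→4, 46→6
Rank sum = 9 + 5 + 1 + 4 + 6 = 25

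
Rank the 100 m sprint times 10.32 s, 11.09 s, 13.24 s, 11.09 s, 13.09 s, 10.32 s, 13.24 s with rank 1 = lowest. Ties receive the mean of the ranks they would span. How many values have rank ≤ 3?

Sorted (ascending): 10.32, 10.32, 11.09, 11.09, 13.09, 13.24, 13.24
The 2 values of 10.32 occupy positions 1–2 → average rank (1+2)/2 = 1.5.
The 2 values of 11.09 occupy positions 3–4 → average rank (3+4)/2 = 3.5.
The 2 values of 13.24 occupy positions 6–7 → average rank (6+7)/2 = 6.5.
Ranks ≤ 3: {1.5, 1.5} → 2 values.

2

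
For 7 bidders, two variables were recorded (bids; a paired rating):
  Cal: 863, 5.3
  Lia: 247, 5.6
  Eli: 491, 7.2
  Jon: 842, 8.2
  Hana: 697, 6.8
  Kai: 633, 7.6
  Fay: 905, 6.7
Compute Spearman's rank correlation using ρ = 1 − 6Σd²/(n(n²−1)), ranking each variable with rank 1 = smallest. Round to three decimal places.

Ranks of variable 1: 6, 1, 2, 5, 4, 3, 7
Ranks of variable 2: 1, 2, 5, 7, 4, 6, 3
d = r₁ − r₂: 5, -1, -3, -2, 0, -3, 4
d²: 25, 1, 9, 4, 0, 9, 16; Σd² = 64
ρ = 1 − 6·64/(7·48) = 1 − 384/336 = -0.143

-0.143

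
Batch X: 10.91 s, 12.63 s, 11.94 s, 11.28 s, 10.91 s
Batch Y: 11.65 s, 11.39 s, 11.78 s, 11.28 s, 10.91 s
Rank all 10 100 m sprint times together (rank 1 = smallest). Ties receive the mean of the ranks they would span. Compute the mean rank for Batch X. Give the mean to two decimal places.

Sorted (ascending): 10.91, 10.91, 10.91, 11.28, 11.28, 11.39, 11.65, 11.78, 11.94, 12.63
The 3 values of 10.91 occupy positions 1–3 → average rank 2.
The 2 values of 11.28 occupy positions 4–5 → average rank (4+5)/2 = 4.5.
Batch X values → pooled ranks: 10.91→2, 12.63→10, 11.94→9, 11.28→4.5, 10.91→2
Mean rank = (2 + 10 + 9 + 4.5 + 2) / 5 = 5.50

5.50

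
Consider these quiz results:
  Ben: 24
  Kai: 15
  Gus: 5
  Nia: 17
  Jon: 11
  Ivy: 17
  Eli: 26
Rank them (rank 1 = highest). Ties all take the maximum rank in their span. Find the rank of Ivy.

4

Sorted (descending): 26, 24, 17, 17, 15, 11, 5
The 2 values of 17 occupy positions 3–4 → each gets rank 4.
Ivy has value 17 → rank 4.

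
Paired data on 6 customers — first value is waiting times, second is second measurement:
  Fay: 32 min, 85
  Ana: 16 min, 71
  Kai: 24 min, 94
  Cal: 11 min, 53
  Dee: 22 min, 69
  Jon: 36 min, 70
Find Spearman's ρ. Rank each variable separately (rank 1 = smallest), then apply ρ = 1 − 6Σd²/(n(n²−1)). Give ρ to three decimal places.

Ranks of variable 1: 5, 2, 4, 1, 3, 6
Ranks of variable 2: 5, 4, 6, 1, 2, 3
d = r₁ − r₂: 0, -2, -2, 0, 1, 3
d²: 0, 4, 4, 0, 1, 9; Σd² = 18
ρ = 1 − 6·18/(6·35) = 1 − 108/210 = 0.486

0.486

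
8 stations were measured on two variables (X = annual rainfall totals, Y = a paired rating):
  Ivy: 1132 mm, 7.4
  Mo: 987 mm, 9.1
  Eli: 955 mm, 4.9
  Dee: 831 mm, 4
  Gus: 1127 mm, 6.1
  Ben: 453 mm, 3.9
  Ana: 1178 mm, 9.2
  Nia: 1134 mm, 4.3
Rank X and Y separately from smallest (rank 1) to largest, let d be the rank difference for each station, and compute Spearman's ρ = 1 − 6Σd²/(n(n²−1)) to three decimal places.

Ranks of variable 1: 6, 4, 3, 2, 5, 1, 8, 7
Ranks of variable 2: 6, 7, 4, 2, 5, 1, 8, 3
d = r₁ − r₂: 0, -3, -1, 0, 0, 0, 0, 4
d²: 0, 9, 1, 0, 0, 0, 0, 16; Σd² = 26
ρ = 1 − 6·26/(8·63) = 1 − 156/504 = 0.690

0.690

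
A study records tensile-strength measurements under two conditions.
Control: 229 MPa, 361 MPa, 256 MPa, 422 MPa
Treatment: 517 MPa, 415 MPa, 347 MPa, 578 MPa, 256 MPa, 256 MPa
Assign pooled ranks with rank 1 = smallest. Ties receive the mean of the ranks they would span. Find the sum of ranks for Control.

Sorted (ascending): 229, 256, 256, 256, 347, 361, 415, 422, 517, 578
The 3 values of 256 occupy positions 2–4 → average rank 3.
Control values → pooled ranks: 229→1, 361→6, 256→3, 422→8
Rank sum = 1 + 6 + 3 + 8 = 18

18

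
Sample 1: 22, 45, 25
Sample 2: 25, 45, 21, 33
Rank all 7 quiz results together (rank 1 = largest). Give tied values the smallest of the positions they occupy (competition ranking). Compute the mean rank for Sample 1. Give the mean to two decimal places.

3.67

Sorted (descending): 45, 45, 33, 25, 25, 22, 21
The 2 values of 45 occupy positions 1–2 → each gets rank 1.
The 2 values of 25 occupy positions 4–5 → each gets rank 4.
Sample 1 values → pooled ranks: 22→6, 45→1, 25→4
Mean rank = (6 + 1 + 4) / 3 = 3.67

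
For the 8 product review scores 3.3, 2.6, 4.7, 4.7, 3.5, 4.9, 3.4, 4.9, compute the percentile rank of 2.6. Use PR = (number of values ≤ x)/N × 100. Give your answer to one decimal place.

N = 8.
Strictly below 2.6: 0. Equal to 2.6: 1.
PR = 1/8 × 100 = 12.5

12.5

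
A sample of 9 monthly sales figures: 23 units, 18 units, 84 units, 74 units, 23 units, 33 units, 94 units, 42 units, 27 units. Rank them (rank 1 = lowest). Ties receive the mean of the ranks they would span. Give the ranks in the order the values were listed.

2.5, 1, 8, 7, 2.5, 5, 9, 6, 4

Sorted (ascending): 18, 23, 23, 27, 33, 42, 74, 84, 94
The 2 values of 23 occupy positions 2–3 → average rank (2+3)/2 = 2.5.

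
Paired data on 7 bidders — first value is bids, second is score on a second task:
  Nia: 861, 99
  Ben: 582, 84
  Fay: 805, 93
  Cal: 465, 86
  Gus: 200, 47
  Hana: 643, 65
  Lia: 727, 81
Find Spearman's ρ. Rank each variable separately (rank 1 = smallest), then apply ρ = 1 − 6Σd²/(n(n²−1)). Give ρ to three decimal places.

Ranks of variable 1: 7, 3, 6, 2, 1, 4, 5
Ranks of variable 2: 7, 4, 6, 5, 1, 2, 3
d = r₁ − r₂: 0, -1, 0, -3, 0, 2, 2
d²: 0, 1, 0, 9, 0, 4, 4; Σd² = 18
ρ = 1 − 6·18/(7·48) = 1 − 108/336 = 0.679

0.679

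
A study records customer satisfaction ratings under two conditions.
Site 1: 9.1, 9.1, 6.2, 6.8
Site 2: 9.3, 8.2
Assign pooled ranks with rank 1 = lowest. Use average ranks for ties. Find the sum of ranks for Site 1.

12

Sorted (ascending): 6.2, 6.8, 8.2, 9.1, 9.1, 9.3
The 2 values of 9.1 occupy positions 4–5 → average rank (4+5)/2 = 4.5.
Site 1 values → pooled ranks: 9.1→4.5, 9.1→4.5, 6.2→1, 6.8→2
Rank sum = 4.5 + 4.5 + 1 + 2 = 12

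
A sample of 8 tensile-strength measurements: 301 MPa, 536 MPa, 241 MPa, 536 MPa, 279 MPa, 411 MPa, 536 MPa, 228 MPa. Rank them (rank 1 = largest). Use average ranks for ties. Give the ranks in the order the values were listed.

Sorted (descending): 536, 536, 536, 411, 301, 279, 241, 228
The 3 values of 536 occupy positions 1–3 → average rank 2.

5, 2, 7, 2, 6, 4, 2, 8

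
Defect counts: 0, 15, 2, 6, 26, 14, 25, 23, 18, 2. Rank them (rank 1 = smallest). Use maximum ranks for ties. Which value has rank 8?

23

Sorted (ascending): 0, 2, 2, 6, 14, 15, 18, 23, 25, 26
The 2 values of 2 occupy positions 2–3 → each gets rank 3.
Rank 8 → value 23.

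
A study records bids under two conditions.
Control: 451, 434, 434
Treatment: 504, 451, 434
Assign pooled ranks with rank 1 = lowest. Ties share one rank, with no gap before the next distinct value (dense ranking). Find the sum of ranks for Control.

Sorted (ascending): 434, 434, 434, 451, 451, 504
The 3 values of 434 share dense rank 1.
The 2 values of 451 share dense rank 2.
Remaining distinct values take the next consecutive integers.
Control values → pooled ranks: 451→2, 434→1, 434→1
Rank sum = 2 + 1 + 1 = 4

4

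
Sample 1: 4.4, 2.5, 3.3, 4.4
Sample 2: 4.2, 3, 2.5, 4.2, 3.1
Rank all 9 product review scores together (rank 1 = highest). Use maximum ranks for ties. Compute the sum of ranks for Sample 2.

30

Sorted (descending): 4.4, 4.4, 4.2, 4.2, 3.3, 3.1, 3, 2.5, 2.5
The 2 values of 4.4 occupy positions 1–2 → each gets rank 2.
The 2 values of 4.2 occupy positions 3–4 → each gets rank 4.
The 2 values of 2.5 occupy positions 8–9 → each gets rank 9.
Sample 2 values → pooled ranks: 4.2→4, 3→7, 2.5→9, 4.2→4, 3.1→6
Rank sum = 4 + 7 + 9 + 4 + 6 = 30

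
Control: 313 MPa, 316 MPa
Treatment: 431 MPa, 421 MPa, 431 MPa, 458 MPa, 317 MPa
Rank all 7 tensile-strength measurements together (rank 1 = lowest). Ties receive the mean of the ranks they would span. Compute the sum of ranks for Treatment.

Sorted (ascending): 313, 316, 317, 421, 431, 431, 458
The 2 values of 431 occupy positions 5–6 → average rank (5+6)/2 = 5.5.
Treatment values → pooled ranks: 431→5.5, 421→4, 431→5.5, 458→7, 317→3
Rank sum = 5.5 + 4 + 5.5 + 7 + 3 = 25

25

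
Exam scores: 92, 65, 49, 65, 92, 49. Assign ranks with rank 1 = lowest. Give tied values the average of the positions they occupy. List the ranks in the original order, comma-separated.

Sorted (ascending): 49, 49, 65, 65, 92, 92
The 2 values of 49 occupy positions 1–2 → average rank (1+2)/2 = 1.5.
The 2 values of 65 occupy positions 3–4 → average rank (3+4)/2 = 3.5.
The 2 values of 92 occupy positions 5–6 → average rank (5+6)/2 = 5.5.

5.5, 3.5, 1.5, 3.5, 5.5, 1.5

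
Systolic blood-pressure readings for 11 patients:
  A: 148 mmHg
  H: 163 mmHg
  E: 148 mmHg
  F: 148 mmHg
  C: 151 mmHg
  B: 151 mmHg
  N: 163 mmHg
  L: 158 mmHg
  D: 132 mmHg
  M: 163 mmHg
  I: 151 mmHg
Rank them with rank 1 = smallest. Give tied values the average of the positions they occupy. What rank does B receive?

Sorted (ascending): 132, 148, 148, 148, 151, 151, 151, 158, 163, 163, 163
The 3 values of 148 occupy positions 2–4 → average rank 3.
The 3 values of 151 occupy positions 5–7 → average rank 6.
The 3 values of 163 occupy positions 9–11 → average rank 10.
B has value 151 mmHg → rank 6.

6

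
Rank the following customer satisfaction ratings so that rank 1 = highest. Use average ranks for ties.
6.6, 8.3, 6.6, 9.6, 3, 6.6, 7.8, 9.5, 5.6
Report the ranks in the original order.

Sorted (descending): 9.6, 9.5, 8.3, 7.8, 6.6, 6.6, 6.6, 5.6, 3
The 3 values of 6.6 occupy positions 5–7 → average rank 6.

6, 3, 6, 1, 9, 6, 4, 2, 8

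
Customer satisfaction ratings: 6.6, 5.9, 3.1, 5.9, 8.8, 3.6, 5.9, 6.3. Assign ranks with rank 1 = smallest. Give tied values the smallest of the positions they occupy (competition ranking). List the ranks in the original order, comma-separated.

7, 3, 1, 3, 8, 2, 3, 6

Sorted (ascending): 3.1, 3.6, 5.9, 5.9, 5.9, 6.3, 6.6, 8.8
The 3 values of 5.9 occupy positions 3–5 → each gets rank 3.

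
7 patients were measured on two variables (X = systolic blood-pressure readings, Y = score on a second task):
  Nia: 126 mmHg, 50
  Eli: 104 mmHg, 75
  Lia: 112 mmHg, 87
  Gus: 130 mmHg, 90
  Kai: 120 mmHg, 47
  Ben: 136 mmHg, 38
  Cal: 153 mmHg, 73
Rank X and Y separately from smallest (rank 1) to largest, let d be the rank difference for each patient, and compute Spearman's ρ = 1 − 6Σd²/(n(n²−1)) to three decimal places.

-0.286

Ranks of variable 1: 4, 1, 2, 5, 3, 6, 7
Ranks of variable 2: 3, 5, 6, 7, 2, 1, 4
d = r₁ − r₂: 1, -4, -4, -2, 1, 5, 3
d²: 1, 16, 16, 4, 1, 25, 9; Σd² = 72
ρ = 1 − 6·72/(7·48) = 1 − 432/336 = -0.286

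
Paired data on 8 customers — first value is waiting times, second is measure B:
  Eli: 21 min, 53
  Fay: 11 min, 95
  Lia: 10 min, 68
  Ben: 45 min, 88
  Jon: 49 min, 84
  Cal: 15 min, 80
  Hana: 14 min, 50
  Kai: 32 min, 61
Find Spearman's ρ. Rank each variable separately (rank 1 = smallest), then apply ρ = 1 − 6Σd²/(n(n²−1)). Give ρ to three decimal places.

0.143

Ranks of variable 1: 5, 2, 1, 7, 8, 4, 3, 6
Ranks of variable 2: 2, 8, 4, 7, 6, 5, 1, 3
d = r₁ − r₂: 3, -6, -3, 0, 2, -1, 2, 3
d²: 9, 36, 9, 0, 4, 1, 4, 9; Σd² = 72
ρ = 1 − 6·72/(8·63) = 1 − 432/504 = 0.143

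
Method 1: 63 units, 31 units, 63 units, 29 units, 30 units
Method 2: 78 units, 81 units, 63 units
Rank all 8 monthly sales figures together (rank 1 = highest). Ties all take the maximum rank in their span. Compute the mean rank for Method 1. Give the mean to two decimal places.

Sorted (descending): 81, 78, 63, 63, 63, 31, 30, 29
The 3 values of 63 occupy positions 3–5 → each gets rank 5.
Method 1 values → pooled ranks: 63→5, 31→6, 63→5, 29→8, 30→7
Mean rank = (5 + 6 + 5 + 8 + 7) / 5 = 6.20

6.20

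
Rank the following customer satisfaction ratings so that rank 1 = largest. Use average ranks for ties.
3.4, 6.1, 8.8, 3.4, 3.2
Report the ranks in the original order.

Sorted (descending): 8.8, 6.1, 3.4, 3.4, 3.2
The 2 values of 3.4 occupy positions 3–4 → average rank (3+4)/2 = 3.5.

3.5, 2, 1, 3.5, 5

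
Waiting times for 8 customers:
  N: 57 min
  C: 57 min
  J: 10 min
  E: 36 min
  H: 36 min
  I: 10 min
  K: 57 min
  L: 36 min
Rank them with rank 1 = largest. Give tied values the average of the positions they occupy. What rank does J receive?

7.5

Sorted (descending): 57, 57, 57, 36, 36, 36, 10, 10
The 3 values of 57 occupy positions 1–3 → average rank 2.
The 3 values of 36 occupy positions 4–6 → average rank 5.
The 2 values of 10 occupy positions 7–8 → average rank (7+8)/2 = 7.5.
J has value 10 min → rank 7.5.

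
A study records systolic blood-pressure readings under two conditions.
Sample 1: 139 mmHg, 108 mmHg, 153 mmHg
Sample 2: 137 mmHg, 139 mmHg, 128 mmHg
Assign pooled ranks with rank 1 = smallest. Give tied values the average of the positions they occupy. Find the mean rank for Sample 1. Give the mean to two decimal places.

Sorted (ascending): 108, 128, 137, 139, 139, 153
The 2 values of 139 occupy positions 4–5 → average rank (4+5)/2 = 4.5.
Sample 1 values → pooled ranks: 139→4.5, 108→1, 153→6
Mean rank = (4.5 + 1 + 6) / 3 = 3.83

3.83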